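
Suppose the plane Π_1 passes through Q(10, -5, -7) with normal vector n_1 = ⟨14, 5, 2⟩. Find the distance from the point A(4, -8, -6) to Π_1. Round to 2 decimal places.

Π_1: n_1·r = n_1·Q gives 14x + 5y + 2z = 101.
n·A − d = (14)·(4) + (5)·(-8) + (2)·(-6) − 101 = -97; |n| = √225.
Distance = |-97| / √225 = 97/√225 ≈ 6.47.

6.47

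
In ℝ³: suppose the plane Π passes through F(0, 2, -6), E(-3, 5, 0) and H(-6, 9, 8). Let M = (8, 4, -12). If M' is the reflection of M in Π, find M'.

(8, -4, -8)

FE = (-3, 3, 6), FH = (-6, 7, 14); a normal to Π is FE × FH = (0, 6, -3).
Using F: Π has equation 6y - 3z = 30.
λ = (n·M − d)/|n|² = (60 − 30)/45 = 2/3.
Reflection = M − 2λn = (8, 4, -12) − (4/3)·(0, 6, -3) = (8, -4, -8).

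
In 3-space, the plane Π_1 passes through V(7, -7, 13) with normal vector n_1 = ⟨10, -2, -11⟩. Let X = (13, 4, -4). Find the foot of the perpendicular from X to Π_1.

Π_1: n_1·r = n_1·V gives 10x - 2y - 11z = -59.
Foot = X − λn with λ = (n·X − d)/|n|² = (166 − (-59))/225 = 1.
Foot = (13, 4, -4) − 1·(10, -2, -11) = (3, 6, 7).

(3, 6, 7)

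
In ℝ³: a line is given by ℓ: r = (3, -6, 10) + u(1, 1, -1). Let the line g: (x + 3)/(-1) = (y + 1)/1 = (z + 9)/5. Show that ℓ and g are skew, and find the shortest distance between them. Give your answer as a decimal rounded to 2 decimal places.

g has direction (-1, 1, 5) through (-3, -1, -9).
Common perpendicular direction n = (1, 1, -1) × (-1, 1, 5) = (6, -4, 2).
With w = (-3, -1, -9) − (3, -6, 10) = (-6, 5, -19), w · n = -94.
Since n ≠ 0 the lines are not parallel, and w · n = -94 ≠ 0 so they do not intersect; hence they are skew.
Distance = |w · n| / |n| = |-94| / √56 ≈ 12.56.

12.56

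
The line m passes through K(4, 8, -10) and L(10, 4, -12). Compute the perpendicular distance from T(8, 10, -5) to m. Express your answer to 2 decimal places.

A direction vector for m is L − K = (6, -4, -2).
Taking (4, 8, -10) on m with direction v = (6, -4, -2): w = T − (4, 8, -10) = (4, 2, 5), and w × v = (16, 38, -28).
Distance = |w × v| / |v| = √2484 / √56 ≈ 6.66.

6.66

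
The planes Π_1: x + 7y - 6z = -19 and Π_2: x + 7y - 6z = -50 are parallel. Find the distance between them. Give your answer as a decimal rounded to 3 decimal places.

Same normal n = (1, 7, -6) with |n| = √86; distance = |-19 − (-50)| / |n| = 31/√86 ≈ 3.343.

3.343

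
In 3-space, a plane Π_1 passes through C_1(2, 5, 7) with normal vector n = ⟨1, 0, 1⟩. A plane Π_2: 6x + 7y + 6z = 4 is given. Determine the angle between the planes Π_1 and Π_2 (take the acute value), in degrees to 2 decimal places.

39.52

Π_1: n·r = n·C_1 gives x + z = 9.
cos θ = |n₁·n₂| / (|n₁||n₂|) = |12| / (√2 · √121).
θ = arccos(0.77139) ≈ 39.52°.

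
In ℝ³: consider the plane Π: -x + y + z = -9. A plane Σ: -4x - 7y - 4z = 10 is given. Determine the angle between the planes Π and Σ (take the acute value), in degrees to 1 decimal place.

63.3

cos θ = |n₁·n₂| / (|n₁||n₂|) = |-7| / (√3 · √81).
θ = arccos(0.44905) ≈ 63.3°.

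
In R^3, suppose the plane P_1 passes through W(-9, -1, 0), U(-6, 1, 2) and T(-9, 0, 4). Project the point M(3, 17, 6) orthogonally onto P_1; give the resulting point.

WU = (3, 2, 2), WT = (0, 1, 4); a normal to P_1 is WU × WT = (6, -12, 3).
Using W: P_1 has equation 6x - 12y + 3z = -42.
Foot = M − λn with λ = (n·M − d)/|n|² = (-168 − (-42))/189 = -2/3.
Foot = (3, 17, 6) − (-2/3)·(6, -12, 3) = (7, 9, 8).

(7, 9, 8)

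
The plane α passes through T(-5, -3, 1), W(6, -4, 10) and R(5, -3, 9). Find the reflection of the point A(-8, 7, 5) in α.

(0, 5, -5)

TW = (11, -1, 9), TR = (10, 0, 8); a normal to α is TW × TR = (-8, 2, 10).
Using T: α has equation -8x + 2y + 10z = 44.
λ = (n·A − d)/|n|² = (128 − 44)/168 = 1/2.
Reflection = A − 2λn = (-8, 7, 5) − 1·(-8, 2, 10) = (0, 5, -5).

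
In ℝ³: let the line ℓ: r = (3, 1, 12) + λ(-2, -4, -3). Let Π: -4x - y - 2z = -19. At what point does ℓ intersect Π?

Substitute r = (3, 1, 12) + t(-2, -4, -3) into the plane: -37 + 18t = -19, so t = 1.
Intersection: (3, 1, 12) + 1·(-2, -4, -3) = (1, -3, 9).

(1, -3, 9)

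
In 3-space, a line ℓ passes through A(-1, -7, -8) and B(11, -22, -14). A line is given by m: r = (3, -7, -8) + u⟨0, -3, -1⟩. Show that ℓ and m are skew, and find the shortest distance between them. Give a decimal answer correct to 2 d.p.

0.32

A direction vector for ℓ is B − A = (12, -15, -6).
Common perpendicular direction n = (12, -15, -6) × (0, -3, -1) = (-3, 12, -36).
With w = (3, -7, -8) − (-1, -7, -8) = (4, 0, 0), w · n = -12.
Since n ≠ 0 the lines are not parallel, and w · n = -12 ≠ 0 so they do not intersect; hence they are skew.
Distance = |w · n| / |n| = |-12| / √1449 ≈ 0.32.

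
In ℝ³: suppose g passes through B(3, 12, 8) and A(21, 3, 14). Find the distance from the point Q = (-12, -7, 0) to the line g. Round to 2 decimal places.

24.52

A direction vector for g is A − B = (18, -9, 6).
Taking (3, 12, 8) on g with direction v = (18, -9, 6): w = Q − (3, 12, 8) = (-15, -19, -8), and w × v = (-186, -54, 477).
Distance = |w × v| / |v| = √265041 / √441 ≈ 24.52.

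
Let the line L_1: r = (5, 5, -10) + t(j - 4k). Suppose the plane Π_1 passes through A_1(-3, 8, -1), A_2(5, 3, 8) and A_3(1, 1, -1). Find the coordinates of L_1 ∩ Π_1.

(5, 1, 6)

A_1A_2 = (8, -5, 9), A_1A_3 = (4, -7, 0); a normal to Π_1 is A_1A_2 × A_1A_3 = (63, 36, -36).
Using A_1: Π_1 has equation 63x + 36y - 36z = 135.
Substitute r = (5, 5, -10) + t(0, 1, -4) into the plane: 855 + 180t = 135, so t = -4.
Intersection: (5, 5, -10) + (-4)·(0, 1, -4) = (5, 1, 6).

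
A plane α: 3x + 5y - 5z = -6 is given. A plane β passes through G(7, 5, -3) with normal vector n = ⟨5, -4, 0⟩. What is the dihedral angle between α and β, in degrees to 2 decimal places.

β: n·r = n·G gives 5x - 4y = 15.
cos θ = |n₁·n₂| / (|n₁||n₂|) = |-5| / (√59 · √41).
θ = arccos(0.10166) ≈ 84.17°.

84.17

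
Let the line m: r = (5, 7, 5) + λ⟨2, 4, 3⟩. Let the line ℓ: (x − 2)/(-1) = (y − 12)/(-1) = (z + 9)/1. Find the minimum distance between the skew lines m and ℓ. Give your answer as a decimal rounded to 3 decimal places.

8.379

ℓ has direction (-1, -1, 1) through (2, 12, -9).
Common perpendicular direction n = (2, 4, 3) × (-1, -1, 1) = (7, -5, 2).
With w = (2, 12, -9) − (5, 7, 5) = (-3, 5, -14), w · n = -74.
Distance = |w · n| / |n| = |-74| / √78 ≈ 8.379.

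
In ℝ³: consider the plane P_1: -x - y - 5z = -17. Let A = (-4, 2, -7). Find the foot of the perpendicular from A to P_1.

Foot = A − λn with λ = (n·A − d)/|n|² = (37 − (-17))/27 = 2.
Foot = (-4, 2, -7) − 2·(-1, -1, -5) = (-2, 4, 3).

(-2, 4, 3)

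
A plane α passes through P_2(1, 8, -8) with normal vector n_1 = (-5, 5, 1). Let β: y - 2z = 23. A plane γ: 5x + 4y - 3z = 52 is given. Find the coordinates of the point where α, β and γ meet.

α: n_1·r = n_1·P_2 gives -5x + 5y + z = 27.
Solving the 3×3 linear system -5x + 5y + z = 27, y - 2z = 23, 5x + 4y - 3z = 52 (e.g. by elimination or Cramer's rule, determinant = -80) gives (0, 7, -8).

(0, 7, -8)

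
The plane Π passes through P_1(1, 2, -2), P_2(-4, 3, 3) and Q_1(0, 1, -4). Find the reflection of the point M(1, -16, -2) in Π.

(-5, 14, -14)

P_1P_2 = (-5, 1, 5), P_1Q_1 = (-1, -1, -2); a normal to Π is P_1P_2 × P_1Q_1 = (3, -15, 6).
Using P_1: Π has equation 3x - 15y + 6z = -39.
λ = (n·M − d)/|n|² = (231 − (-39))/270 = 1.
Reflection = M − 2λn = (1, -16, -2) − 2·(3, -15, 6) = (-5, 14, -14).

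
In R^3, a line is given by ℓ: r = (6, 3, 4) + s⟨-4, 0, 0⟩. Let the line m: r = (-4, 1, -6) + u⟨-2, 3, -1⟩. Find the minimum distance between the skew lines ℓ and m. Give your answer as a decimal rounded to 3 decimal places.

10.119

Common perpendicular direction n = (-4, 0, 0) × (-2, 3, -1) = (0, -4, -12).
With w = (-4, 1, -6) − (6, 3, 4) = (-10, -2, -10), w · n = 128.
Distance = |w · n| / |n| = |128| / √160 ≈ 10.119.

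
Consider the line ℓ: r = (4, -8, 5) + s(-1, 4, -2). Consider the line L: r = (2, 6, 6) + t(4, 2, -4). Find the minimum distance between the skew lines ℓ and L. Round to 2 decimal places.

Common perpendicular direction n = (-1, 4, -2) × (4, 2, -4) = (-12, -12, -18).
With w = (2, 6, 6) − (4, -8, 5) = (-2, 14, 1), w · n = -162.
Distance = |w · n| / |n| = |-162| / √612 ≈ 6.55.

6.55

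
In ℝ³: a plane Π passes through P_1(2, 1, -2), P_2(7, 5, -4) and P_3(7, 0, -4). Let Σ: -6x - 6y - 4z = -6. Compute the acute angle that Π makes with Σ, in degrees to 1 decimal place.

P_1P_2 = (5, 4, -2), P_1P_3 = (5, -1, -2); a normal to Π is P_1P_2 × P_1P_3 = (-10, 0, -25).
Using P_1: Π has equation -10x - 25z = 30.
cos θ = |n₁·n₂| / (|n₁||n₂|) = |160| / (√725 · √88).
θ = arccos(0.63345) ≈ 50.7°.

50.7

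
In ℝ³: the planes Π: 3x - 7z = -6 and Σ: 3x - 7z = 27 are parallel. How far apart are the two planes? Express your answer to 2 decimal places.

4.33

Same normal n = (3, 0, -7) with |n| = √58; distance = |-6 − 27| / |n| = 33/√58 ≈ 4.33.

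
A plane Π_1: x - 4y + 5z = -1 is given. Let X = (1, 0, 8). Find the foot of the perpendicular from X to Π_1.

(0, 4, 3)

Foot = X − λn with λ = (n·X − d)/|n|² = (41 − (-1))/42 = 1.
Foot = (1, 0, 8) − 1·(1, -4, 5) = (0, 4, 3).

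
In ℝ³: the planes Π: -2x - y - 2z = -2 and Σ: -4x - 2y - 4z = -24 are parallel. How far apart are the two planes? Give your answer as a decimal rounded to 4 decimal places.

3.3333

Rescale Σ by 1/2: -2x - y - 2z = -12. Then distance = |-2 − (-12)| / √9 ≈ 3.3333.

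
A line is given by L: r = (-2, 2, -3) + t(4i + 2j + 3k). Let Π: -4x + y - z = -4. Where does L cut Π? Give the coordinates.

Substitute r = (-2, 2, -3) + t(4, 2, 3) into the plane: 13 + (-17)t = -4, so t = 1.
Intersection: (-2, 2, -3) + 1·(4, 2, 3) = (2, 4, 0).

(2, 4, 0)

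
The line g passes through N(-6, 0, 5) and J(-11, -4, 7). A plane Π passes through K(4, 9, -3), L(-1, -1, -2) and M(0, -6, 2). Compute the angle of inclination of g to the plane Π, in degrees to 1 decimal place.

26.5

A direction vector for g is J − N = (-5, -4, 2).
KL = (-5, -10, 1), KM = (-4, -15, 5); a normal to Π is KL × KM = (-35, 21, 35).
Using K: Π has equation -35x + 21y + 35z = -56.
sin θ = |n·v| / (|n||v|) = |161| / (√2891 · √45) = 0.44637.
θ ≈ 26.5°.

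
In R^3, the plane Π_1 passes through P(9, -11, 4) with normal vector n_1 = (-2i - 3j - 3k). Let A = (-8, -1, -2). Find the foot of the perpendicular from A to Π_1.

(-6, 2, 1)

Π_1: n_1·r = n_1·P gives -2x - 3y - 3z = 3.
Foot = A − λn with λ = (n·A − d)/|n|² = (25 − 3)/22 = 1.
Foot = (-8, -1, -2) − 1·(-2, -3, -3) = (-6, 2, 1).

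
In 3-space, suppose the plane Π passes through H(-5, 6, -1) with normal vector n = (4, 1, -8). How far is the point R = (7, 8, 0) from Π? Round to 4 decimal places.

Π: n·r = n·H gives 4x + y - 8z = -6.
n·R − d = (4)·(7) + (1)·(8) + (-8)·(0) − (-6) = 42; |n| = √81.
Distance = |42| / √81 = 42/√81 ≈ 4.6667.

4.6667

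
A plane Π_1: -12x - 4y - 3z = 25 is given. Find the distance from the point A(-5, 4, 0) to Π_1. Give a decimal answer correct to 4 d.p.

1.4615

n·A − d = (-12)·(-5) + (-4)·(4) + (-3)·(0) − 25 = 19; |n| = √169.
Distance = |19| / √169 = 19/√169 ≈ 1.4615.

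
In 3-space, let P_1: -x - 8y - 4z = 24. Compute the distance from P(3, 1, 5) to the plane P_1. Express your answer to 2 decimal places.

n·P − d = (-1)·(3) + (-8)·(1) + (-4)·(5) − 24 = -55; |n| = √81.
Distance = |-55| / √81 = 55/√81 ≈ 6.11.

6.11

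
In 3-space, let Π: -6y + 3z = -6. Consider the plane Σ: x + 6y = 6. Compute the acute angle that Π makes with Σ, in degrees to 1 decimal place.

cos θ = |n₁·n₂| / (|n₁||n₂|) = |-36| / (√45 · √37).
θ = arccos(0.88226) ≈ 28.1°.

28.1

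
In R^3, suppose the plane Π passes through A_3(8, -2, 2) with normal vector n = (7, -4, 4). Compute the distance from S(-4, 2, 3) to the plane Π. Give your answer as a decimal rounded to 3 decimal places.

10.667

Π: n·r = n·A_3 gives 7x - 4y + 4z = 72.
n·S − d = (7)·(-4) + (-4)·(2) + (4)·(3) − 72 = -96; |n| = √81.
Distance = |-96| / √81 = 96/√81 ≈ 10.667.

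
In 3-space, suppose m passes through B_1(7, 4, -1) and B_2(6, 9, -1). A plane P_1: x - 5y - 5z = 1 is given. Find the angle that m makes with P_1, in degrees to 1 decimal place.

A direction vector for m is B_2 − B_1 = (-1, 5, 0).
sin θ = |n·v| / (|n||v|) = |-26| / (√51 · √26) = 0.71401.
θ ≈ 45.6°.

45.6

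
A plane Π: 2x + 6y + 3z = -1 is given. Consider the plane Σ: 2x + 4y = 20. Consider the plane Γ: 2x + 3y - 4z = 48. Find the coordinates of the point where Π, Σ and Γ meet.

Solving the 3×3 linear system 2x + 6y + 3z = -1, 2x + 4y = 20, 2x + 3y - 4z = 48 (e.g. by elimination or Cramer's rule, determinant = 10) gives (10, 0, -7).

(10, 0, -7)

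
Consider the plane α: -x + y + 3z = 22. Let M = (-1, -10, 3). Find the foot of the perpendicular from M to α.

(-3, -8, 9)

Foot = M − λn with λ = (n·M − d)/|n|² = (0 − 22)/11 = -2.
Foot = (-1, -10, 3) − (-2)·(-1, 1, 3) = (-3, -8, 9).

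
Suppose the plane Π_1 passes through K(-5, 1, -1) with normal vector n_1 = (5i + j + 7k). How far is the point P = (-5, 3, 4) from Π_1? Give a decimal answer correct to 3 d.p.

4.272

Π_1: n_1·r = n_1·K gives 5x + y + 7z = -31.
n·P − d = (5)·(-5) + (1)·(3) + (7)·(4) − (-31) = 37; |n| = √75.
Distance = |37| / √75 = 37/√75 ≈ 4.272.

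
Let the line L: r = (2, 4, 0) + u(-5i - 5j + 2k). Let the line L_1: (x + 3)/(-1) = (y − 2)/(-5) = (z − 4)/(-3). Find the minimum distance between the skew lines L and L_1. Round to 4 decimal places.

0.3035

L_1 has direction (-1, -5, -3) through (-3, 2, 4).
Common perpendicular direction n = (-5, -5, 2) × (-1, -5, -3) = (25, -17, 20).
With w = (-3, 2, 4) − (2, 4, 0) = (-5, -2, 4), w · n = -11.
Distance = |w · n| / |n| = |-11| / √1314 ≈ 0.3035.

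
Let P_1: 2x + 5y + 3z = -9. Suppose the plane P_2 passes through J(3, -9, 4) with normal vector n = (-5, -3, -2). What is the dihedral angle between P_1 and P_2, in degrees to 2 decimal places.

35.33

P_2: n·r = n·J gives -5x - 3y - 2z = 4.
cos θ = |n₁·n₂| / (|n₁||n₂|) = |-31| / (√38 · √38).
θ = arccos(0.81579) ≈ 35.33°.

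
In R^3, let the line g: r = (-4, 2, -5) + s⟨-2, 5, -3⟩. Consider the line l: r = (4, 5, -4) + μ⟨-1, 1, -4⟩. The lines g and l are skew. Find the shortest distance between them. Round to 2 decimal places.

Common perpendicular direction n = (-2, 5, -3) × (-1, 1, -4) = (-17, -5, 3).
With w = (4, 5, -4) − (-4, 2, -5) = (8, 3, 1), w · n = -148.
Distance = |w · n| / |n| = |-148| / √323 ≈ 8.23.

8.23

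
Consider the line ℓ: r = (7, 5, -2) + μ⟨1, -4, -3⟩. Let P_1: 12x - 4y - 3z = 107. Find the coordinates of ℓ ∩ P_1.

(8, 1, -5)

Substitute r = (7, 5, -2) + t(1, -4, -3) into the plane: 70 + 37t = 107, so t = 1.
Intersection: (7, 5, -2) + 1·(1, -4, -3) = (8, 1, -5).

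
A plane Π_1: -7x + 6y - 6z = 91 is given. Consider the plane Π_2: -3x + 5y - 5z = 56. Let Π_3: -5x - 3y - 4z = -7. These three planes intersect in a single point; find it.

(-7, 10, 3)

Solving the 3×3 linear system -7x + 6y - 6z = 91, -3x + 5y - 5z = 56, -5x - 3y - 4z = -7 (e.g. by elimination or Cramer's rule, determinant = 119) gives (-7, 10, 3).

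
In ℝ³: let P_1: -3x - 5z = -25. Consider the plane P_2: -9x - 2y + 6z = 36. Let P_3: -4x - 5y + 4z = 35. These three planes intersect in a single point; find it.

(0, -3, 5)

Solving the 3×3 linear system -3x - 5z = -25, -9x - 2y + 6z = 36, -4x - 5y + 4z = 35 (e.g. by elimination or Cramer's rule, determinant = -251) gives (0, -3, 5).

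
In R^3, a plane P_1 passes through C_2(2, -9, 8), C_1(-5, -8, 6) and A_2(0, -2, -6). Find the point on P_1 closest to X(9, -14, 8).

C_2C_1 = (-7, 1, -2), C_2A_2 = (-2, 7, -14); a normal to P_1 is C_2C_1 × C_2A_2 = (0, -94, -47).
Using C_2: P_1 has equation -94y - 47z = 470.
Foot = X − λn with λ = (n·X − d)/|n|² = (940 − 470)/11045 = 2/47.
Foot = (9, -14, 8) − (2/47)·(0, -94, -47) = (9, -10, 10).

(9, -10, 10)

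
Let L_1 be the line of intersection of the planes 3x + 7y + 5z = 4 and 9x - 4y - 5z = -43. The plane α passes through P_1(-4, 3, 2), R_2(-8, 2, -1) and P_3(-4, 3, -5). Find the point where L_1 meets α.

Direction of L_1: (3, 7, 5) × (9, -4, -5) = (-15, 60, -75).
A point on L_1: solving the two plane equations with x = -1 gives (-1, -9, 14).
P_1R_2 = (-4, -1, -3), P_1P_3 = (0, 0, -7); a normal to α is P_1R_2 × P_1P_3 = (7, -28, 0).
Using P_1: α has equation 7x - 28y = -112.
Substitute r = (-1, -9, 14) + t(-15, 60, -75) into the plane: 245 + (-1785)t = -112, so t = 1/5.
Intersection: (-1, -9, 14) + (1/5)·(-15, 60, -75) = (-4, 3, -1).

(-4, 3, -1)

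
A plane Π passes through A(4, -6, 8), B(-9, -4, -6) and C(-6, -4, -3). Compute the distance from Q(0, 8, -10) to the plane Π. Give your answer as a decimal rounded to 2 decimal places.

4.67

AB = (-13, 2, -14), AC = (-10, 2, -11); a normal to Π is AB × AC = (6, -3, -6).
Using A: Π has equation 6x - 3y - 6z = -6.
n·Q − d = (6)·(0) + (-3)·(8) + (-6)·(-10) − (-6) = 42; |n| = √81.
Distance = |42| / √81 = 42/√81 ≈ 4.67.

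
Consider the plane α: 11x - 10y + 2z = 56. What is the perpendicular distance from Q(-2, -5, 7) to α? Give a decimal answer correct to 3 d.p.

0.933

n·Q − d = (11)·(-2) + (-10)·(-5) + (2)·(7) − 56 = -14; |n| = √225.
Distance = |-14| / √225 = 14/√225 ≈ 0.933.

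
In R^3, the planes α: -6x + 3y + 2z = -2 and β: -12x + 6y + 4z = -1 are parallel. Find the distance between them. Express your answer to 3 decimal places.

0.214

Rescale β by 1/2: -6x + 3y + 2z = -1/2. Then distance = |-2 − (-1/2)| / √49 ≈ 0.214.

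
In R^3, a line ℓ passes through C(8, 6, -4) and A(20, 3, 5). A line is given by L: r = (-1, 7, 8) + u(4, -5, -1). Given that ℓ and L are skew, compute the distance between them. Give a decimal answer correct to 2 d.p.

A direction vector for ℓ is A − C = (12, -3, 9).
Common perpendicular direction n = (12, -3, 9) × (4, -5, -1) = (48, 48, -48).
With w = (-1, 7, 8) − (8, 6, -4) = (-9, 1, 12), w · n = -960.
Distance = |w · n| / |n| = |-960| / √6912 ≈ 11.55.

11.55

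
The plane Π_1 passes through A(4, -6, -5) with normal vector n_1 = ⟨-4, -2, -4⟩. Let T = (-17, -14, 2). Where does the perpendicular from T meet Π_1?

(-9, -10, 10)

Π_1: n_1·r = n_1·A gives -4x - 2y - 4z = 16.
Foot = T − λn with λ = (n·T − d)/|n|² = (88 − 16)/36 = 2.
Foot = (-17, -14, 2) − 2·(-4, -2, -4) = (-9, -10, 10).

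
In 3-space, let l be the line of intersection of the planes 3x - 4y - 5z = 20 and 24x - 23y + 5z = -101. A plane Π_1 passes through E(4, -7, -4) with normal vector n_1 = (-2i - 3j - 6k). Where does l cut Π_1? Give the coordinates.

(-2, 1, -6)

Direction of l: (3, -4, -5) × (24, -23, 5) = (-135, -135, 27).
A point on l: solving the two plane equations with x = 13 gives (13, 16, -9).
Π_1: n_1·r = n_1·E gives -2x - 3y - 6z = 37.
Substitute r = (13, 16, -9) + t(-135, -135, 27) into the plane: -20 + 513t = 37, so t = 1/9.
Intersection: (13, 16, -9) + (1/9)·(-135, -135, 27) = (-2, 1, -6).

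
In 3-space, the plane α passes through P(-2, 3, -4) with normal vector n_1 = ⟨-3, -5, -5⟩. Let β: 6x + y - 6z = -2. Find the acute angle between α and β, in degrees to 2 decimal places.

α: n_1·r = n_1·P gives -3x - 5y - 5z = 11.
cos θ = |n₁·n₂| / (|n₁||n₂|) = |7| / (√59 · √73).
θ = arccos(0.10666) ≈ 83.88°.

83.88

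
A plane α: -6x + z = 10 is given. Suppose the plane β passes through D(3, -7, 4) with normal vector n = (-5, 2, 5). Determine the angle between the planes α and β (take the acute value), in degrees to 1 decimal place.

38.5

β: n·r = n·D gives -5x + 2y + 5z = -9.
cos θ = |n₁·n₂| / (|n₁||n₂|) = |35| / (√37 · √54).
θ = arccos(0.78302) ≈ 38.5°.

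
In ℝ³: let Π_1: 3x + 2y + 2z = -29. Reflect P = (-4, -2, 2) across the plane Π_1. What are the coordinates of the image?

λ = (n·P − d)/|n|² = (-12 − (-29))/17 = 1.
Reflection = P − 2λn = (-4, -2, 2) − 2·(3, 2, 2) = (-10, -6, -2).

(-10, -6, -2)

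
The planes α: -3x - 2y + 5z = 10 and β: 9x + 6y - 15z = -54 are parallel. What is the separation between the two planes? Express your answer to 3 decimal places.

1.298

Rescale β by 1/(-3): -3x - 2y + 5z = 18. Then distance = |10 − 18| / √38 ≈ 1.298.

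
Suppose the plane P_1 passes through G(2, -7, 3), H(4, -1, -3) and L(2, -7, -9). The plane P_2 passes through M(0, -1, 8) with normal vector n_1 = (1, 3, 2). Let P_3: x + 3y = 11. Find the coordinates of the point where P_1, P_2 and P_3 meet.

(5, 2, 1)

GH = (2, 6, -6), GL = (0, 0, -12); a normal to P_1 is GH × GL = (-72, 24, 0).
Using G: P_1 has equation -72x + 24y = -312.
P_2: n_1·r = n_1·M gives x + 3y + 2z = 13.
Solving the 3×3 linear system -72x + 24y = -312, x + 3y + 2z = 13, x + 3y = 11 (e.g. by elimination or Cramer's rule, determinant = 480) gives (5, 2, 1).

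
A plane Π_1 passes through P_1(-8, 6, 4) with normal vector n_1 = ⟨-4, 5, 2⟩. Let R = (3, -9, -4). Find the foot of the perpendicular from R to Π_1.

Π_1: n_1·r = n_1·P_1 gives -4x + 5y + 2z = 70.
Foot = R − λn with λ = (n·R − d)/|n|² = (-65 − 70)/45 = -3.
Foot = (3, -9, -4) − (-3)·(-4, 5, 2) = (-9, 6, 2).

(-9, 6, 2)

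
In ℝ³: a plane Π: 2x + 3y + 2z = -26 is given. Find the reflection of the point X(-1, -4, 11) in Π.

λ = (n·X − d)/|n|² = (8 − (-26))/17 = 2.
Reflection = X − 2λn = (-1, -4, 11) − 4·(2, 3, 2) = (-9, -16, 3).

(-9, -16, 3)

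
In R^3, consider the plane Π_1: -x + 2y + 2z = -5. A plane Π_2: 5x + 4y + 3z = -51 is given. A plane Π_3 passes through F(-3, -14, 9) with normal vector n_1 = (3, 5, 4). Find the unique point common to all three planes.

(-7, 2, -8)

Π_3: n_1·r = n_1·F gives 3x + 5y + 4z = -43.
Solving the 3×3 linear system -x + 2y + 2z = -5, 5x + 4y + 3z = -51, 3x + 5y + 4z = -43 (e.g. by elimination or Cramer's rule, determinant = 3) gives (-7, 2, -8).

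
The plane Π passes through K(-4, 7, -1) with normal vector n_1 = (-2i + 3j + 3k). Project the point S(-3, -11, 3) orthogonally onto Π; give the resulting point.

(-7, -5, 9)

Π: n_1·r = n_1·K gives -2x + 3y + 3z = 26.
Foot = S − λn with λ = (n·S − d)/|n|² = (-18 − 26)/22 = -2.
Foot = (-3, -11, 3) − (-2)·(-2, 3, 3) = (-7, -5, 9).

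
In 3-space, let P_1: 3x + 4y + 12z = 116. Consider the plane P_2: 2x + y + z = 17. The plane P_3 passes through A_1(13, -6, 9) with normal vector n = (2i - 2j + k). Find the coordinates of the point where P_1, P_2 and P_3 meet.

(8, -10, 11)

P_3: n·r = n·A_1 gives 2x - 2y + z = 47.
Solving the 3×3 linear system 3x + 4y + 12z = 116, 2x + y + z = 17, 2x - 2y + z = 47 (e.g. by elimination or Cramer's rule, determinant = -63) gives (8, -10, 11).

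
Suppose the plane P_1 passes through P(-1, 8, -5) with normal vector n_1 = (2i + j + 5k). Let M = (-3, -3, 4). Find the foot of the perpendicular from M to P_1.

(-5, -4, -1)

P_1: n_1·r = n_1·P gives 2x + y + 5z = -19.
Foot = M − λn with λ = (n·M − d)/|n|² = (11 − (-19))/30 = 1.
Foot = (-3, -3, 4) − 1·(2, 1, 5) = (-5, -4, -1).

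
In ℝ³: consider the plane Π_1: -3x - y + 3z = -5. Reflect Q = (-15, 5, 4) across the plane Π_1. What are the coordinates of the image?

(3, 11, -14)

λ = (n·Q − d)/|n|² = (52 − (-5))/19 = 3.
Reflection = Q − 2λn = (-15, 5, 4) − 6·(-3, -1, 3) = (3, 11, -14).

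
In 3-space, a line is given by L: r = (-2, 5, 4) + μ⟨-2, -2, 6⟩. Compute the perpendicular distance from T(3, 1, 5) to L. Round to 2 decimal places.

Taking (-2, 5, 4) on L with direction v = (-2, -2, 6): w = T − (-2, 5, 4) = (5, -4, 1), and w × v = (-22, -32, -18).
Distance = |w × v| / |v| = √1832 / √44 ≈ 6.45.

6.45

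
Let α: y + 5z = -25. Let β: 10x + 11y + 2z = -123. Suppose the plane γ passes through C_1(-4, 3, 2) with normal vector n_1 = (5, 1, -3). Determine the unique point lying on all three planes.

(-6, -5, -4)

γ: n_1·r = n_1·C_1 gives 5x + y - 3z = -23.
Solving the 3×3 linear system y + 5z = -25, 10x + 11y + 2z = -123, 5x + y - 3z = -23 (e.g. by elimination or Cramer's rule, determinant = -185) gives (-6, -5, -4).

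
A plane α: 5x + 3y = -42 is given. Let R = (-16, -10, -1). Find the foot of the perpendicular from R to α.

(-6, -4, -1)

Foot = R − λn with λ = (n·R − d)/|n|² = (-110 − (-42))/34 = -2.
Foot = (-16, -10, -1) − (-2)·(5, 3, 0) = (-6, -4, -1).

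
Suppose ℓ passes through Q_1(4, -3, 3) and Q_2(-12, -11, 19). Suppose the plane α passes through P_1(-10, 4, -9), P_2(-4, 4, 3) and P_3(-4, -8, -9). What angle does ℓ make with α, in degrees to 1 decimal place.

A direction vector for ℓ is Q_2 − Q_1 = (-16, -8, 16).
P_1P_2 = (6, 0, 12), P_1P_3 = (6, -12, 0); a normal to α is P_1P_2 × P_1P_3 = (144, 72, -72).
Using P_1: α has equation 144x + 72y - 72z = -504.
sin θ = |n·v| / (|n||v|) = |-4032| / (√31104 · √576) = 0.95258.
θ ≈ 72.3°.

72.3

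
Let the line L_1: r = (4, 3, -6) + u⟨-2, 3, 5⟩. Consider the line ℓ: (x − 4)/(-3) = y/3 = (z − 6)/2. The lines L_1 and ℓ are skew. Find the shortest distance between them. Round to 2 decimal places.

4.75

ℓ has direction (-3, 3, 2) through (4, 0, 6).
Common perpendicular direction n = (-2, 3, 5) × (-3, 3, 2) = (-9, -11, 3).
With w = (4, 0, 6) − (4, 3, -6) = (0, -3, 12), w · n = 69.
Distance = |w · n| / |n| = |69| / √211 ≈ 4.75.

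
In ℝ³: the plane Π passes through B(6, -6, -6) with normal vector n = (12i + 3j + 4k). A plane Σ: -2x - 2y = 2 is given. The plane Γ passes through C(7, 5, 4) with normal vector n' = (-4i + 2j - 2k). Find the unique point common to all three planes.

(5, -6, -3)

Π: n·r = n·B gives 12x + 3y + 4z = 30.
Γ: n'·r = n'·C gives -4x + 2y - 2z = -26.
Solving the 3×3 linear system 12x + 3y + 4z = 30, -2x - 2y = 2, -4x + 2y - 2z = -26 (e.g. by elimination or Cramer's rule, determinant = -12) gives (5, -6, -3).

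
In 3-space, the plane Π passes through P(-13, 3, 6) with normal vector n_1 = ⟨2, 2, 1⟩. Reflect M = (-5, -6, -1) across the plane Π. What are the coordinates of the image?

(-1, -2, 1)

Π: n_1·r = n_1·P gives 2x + 2y + z = -14.
λ = (n·M − d)/|n|² = (-23 − (-14))/9 = -1.
Reflection = M − 2λn = (-5, -6, -1) − (-2)·(2, 2, 1) = (-1, -2, 1).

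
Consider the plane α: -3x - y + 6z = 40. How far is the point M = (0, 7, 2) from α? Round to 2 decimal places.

n·M − d = (-3)·(0) + (-1)·(7) + (6)·(2) − 40 = -35; |n| = √46.
Distance = |-35| / √46 = 35/√46 ≈ 5.16.

5.16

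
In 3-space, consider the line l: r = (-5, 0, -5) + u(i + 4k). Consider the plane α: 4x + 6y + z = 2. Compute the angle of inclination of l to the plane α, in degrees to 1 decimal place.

sin θ = |n·v| / (|n||v|) = |8| / (√53 · √17) = 0.26652.
θ ≈ 15.5°.

15.5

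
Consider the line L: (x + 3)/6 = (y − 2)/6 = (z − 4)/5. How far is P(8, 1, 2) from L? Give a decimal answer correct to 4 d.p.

L has direction (6, 6, 5) through (-3, 2, 4).
Taking (-3, 2, 4) on L with direction v = (6, 6, 5): w = P − (-3, 2, 4) = (11, -1, -2), and w × v = (7, -67, 72).
Distance = |w × v| / |v| = √9722 / √97 ≈ 10.0113.

10.0113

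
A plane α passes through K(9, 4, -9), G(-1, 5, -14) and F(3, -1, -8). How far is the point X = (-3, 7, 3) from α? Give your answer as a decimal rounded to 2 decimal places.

KG = (-10, 1, -5), KF = (-6, -5, 1); a normal to α is KG × KF = (-24, 40, 56).
Using K: α has equation -24x + 40y + 56z = -560.
n·X − d = (-24)·(-3) + (40)·(7) + (56)·(3) − (-560) = 1080; |n| = √5312.
Distance = |1080| / √5312 = 1080/√5312 ≈ 14.82.

14.82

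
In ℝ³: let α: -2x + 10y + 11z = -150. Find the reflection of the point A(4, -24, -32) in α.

(-4, 16, 12)

λ = (n·A − d)/|n|² = (-600 − (-150))/225 = -2.
Reflection = A − 2λn = (4, -24, -32) − (-4)·(-2, 10, 11) = (-4, 16, 12).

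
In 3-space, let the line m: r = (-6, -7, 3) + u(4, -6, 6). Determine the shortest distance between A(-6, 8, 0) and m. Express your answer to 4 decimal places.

10.0725

Taking (-6, -7, 3) on m with direction v = (4, -6, 6): w = A − (-6, -7, 3) = (0, 15, -3), and w × v = (72, -12, -60).
Distance = |w × v| / |v| = √8928 / √88 ≈ 10.0725.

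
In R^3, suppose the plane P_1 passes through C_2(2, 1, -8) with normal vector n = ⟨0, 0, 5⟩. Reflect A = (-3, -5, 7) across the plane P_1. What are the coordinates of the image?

(-3, -5, -23)

P_1: n·r = n·C_2 gives 5z = -40.
λ = (n·A − d)/|n|² = (35 − (-40))/25 = 3.
Reflection = A − 2λn = (-3, -5, 7) − 6·(0, 0, 5) = (-3, -5, -23).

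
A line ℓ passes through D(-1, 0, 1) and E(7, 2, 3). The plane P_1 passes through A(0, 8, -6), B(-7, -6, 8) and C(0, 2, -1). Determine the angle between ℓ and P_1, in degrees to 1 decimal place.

A direction vector for ℓ is E − D = (8, 2, 2).
AB = (-7, -14, 14), AC = (0, -6, 5); a normal to P_1 is AB × AC = (14, 35, 42).
Using A: P_1 has equation 14x + 35y + 42z = 28.
sin θ = |n·v| / (|n||v|) = |266| / (√3185 · √72) = 0.55547.
θ ≈ 33.7°.

33.7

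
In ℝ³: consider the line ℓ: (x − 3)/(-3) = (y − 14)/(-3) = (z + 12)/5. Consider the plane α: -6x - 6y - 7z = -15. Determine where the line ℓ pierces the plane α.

(-6, 5, 3)

ℓ has direction (-3, -3, 5) through (3, 14, -12).
Substitute r = (3, 14, -12) + t(-3, -3, 5) into the plane: -18 + 1t = -15, so t = 3.
Intersection: (3, 14, -12) + 3·(-3, -3, 5) = (-6, 5, 3).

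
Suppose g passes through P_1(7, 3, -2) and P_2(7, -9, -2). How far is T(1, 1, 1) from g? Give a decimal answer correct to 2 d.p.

6.71

A direction vector for g is P_2 − P_1 = (0, -12, 0).
Taking (7, 3, -2) on g with direction v = (0, -12, 0): w = T − (7, 3, -2) = (-6, -2, 3), and w × v = (36, 0, 72).
Distance = |w × v| / |v| = √6480 / √144 ≈ 6.71.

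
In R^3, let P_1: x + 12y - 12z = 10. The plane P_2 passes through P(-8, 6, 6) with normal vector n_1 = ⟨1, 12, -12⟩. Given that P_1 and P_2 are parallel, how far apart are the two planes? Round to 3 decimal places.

1.059

P_2: n_1·r = n_1·P gives x + 12y - 12z = -8.
Same normal n = (1, 12, -12) with |n| = √289; distance = |10 − (-8)| / |n| = 18/√289 ≈ 1.059.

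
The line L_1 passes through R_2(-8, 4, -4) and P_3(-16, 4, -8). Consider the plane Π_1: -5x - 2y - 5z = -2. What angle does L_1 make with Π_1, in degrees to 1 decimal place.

65.9

A direction vector for L_1 is P_3 − R_2 = (-8, 0, -4).
sin θ = |n·v| / (|n||v|) = |60| / (√54 · √80) = 0.91287.
θ ≈ 65.9°.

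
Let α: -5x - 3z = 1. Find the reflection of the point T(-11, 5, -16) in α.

λ = (n·T − d)/|n|² = (103 − 1)/34 = 3.
Reflection = T − 2λn = (-11, 5, -16) − 6·(-5, 0, -3) = (19, 5, 2).

(19, 5, 2)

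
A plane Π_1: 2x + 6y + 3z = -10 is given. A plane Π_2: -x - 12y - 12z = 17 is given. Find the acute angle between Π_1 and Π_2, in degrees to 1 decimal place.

22.4

cos θ = |n₁·n₂| / (|n₁||n₂|) = |-110| / (√49 · √289).
θ = arccos(0.92437) ≈ 22.4°.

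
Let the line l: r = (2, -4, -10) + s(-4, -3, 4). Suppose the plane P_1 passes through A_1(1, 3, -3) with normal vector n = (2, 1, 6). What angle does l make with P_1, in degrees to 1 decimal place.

P_1: n·r = n·A_1 gives 2x + y + 6z = -13.
sin θ = |n·v| / (|n||v|) = |13| / (√41 · √41) = 0.31707.
θ ≈ 18.5°.

18.5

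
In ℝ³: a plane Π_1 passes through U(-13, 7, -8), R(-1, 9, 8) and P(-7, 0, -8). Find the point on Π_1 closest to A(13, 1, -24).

UR = (12, 2, 16), UP = (6, -7, 0); a normal to Π_1 is UR × UP = (112, 96, -96).
Using U: Π_1 has equation 112x + 96y - 96z = -16.
Foot = A − λn with λ = (n·A − d)/|n|² = (3856 − (-16))/30976 = 1/8.
Foot = (13, 1, -24) − (1/8)·(112, 96, -96) = (-1, -11, -12).

(-1, -11, -12)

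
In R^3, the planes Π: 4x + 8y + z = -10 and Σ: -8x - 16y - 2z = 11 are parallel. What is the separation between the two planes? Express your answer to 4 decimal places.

0.5000

Rescale Σ by 1/(-2): 4x + 8y + z = -11/2. Then distance = |-10 − (-11/2)| / √81 ≈ 0.5000.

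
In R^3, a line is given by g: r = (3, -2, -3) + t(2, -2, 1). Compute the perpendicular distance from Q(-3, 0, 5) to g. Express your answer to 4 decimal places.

9.8432

Taking (3, -2, -3) on g with direction v = (2, -2, 1): w = Q − (3, -2, -3) = (-6, 2, 8), and w × v = (18, 22, 8).
Distance = |w × v| / |v| = √872 / √9 ≈ 9.8432.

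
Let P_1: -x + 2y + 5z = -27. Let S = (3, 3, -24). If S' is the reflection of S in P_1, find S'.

λ = (n·S − d)/|n|² = (-117 − (-27))/30 = -3.
Reflection = S − 2λn = (3, 3, -24) − (-6)·(-1, 2, 5) = (-3, 15, 6).

(-3, 15, 6)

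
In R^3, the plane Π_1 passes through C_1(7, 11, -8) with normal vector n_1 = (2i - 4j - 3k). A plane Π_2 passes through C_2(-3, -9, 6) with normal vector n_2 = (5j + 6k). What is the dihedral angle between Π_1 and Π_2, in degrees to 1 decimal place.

Π_1: n_1·r = n_1·C_1 gives 2x - 4y - 3z = -6.
Π_2: n_2·r = n_2·C_2 gives 5y + 6z = -9.
cos θ = |n₁·n₂| / (|n₁||n₂|) = |-38| / (√29 · √61).
θ = arccos(0.90348) ≈ 25.4°.

25.4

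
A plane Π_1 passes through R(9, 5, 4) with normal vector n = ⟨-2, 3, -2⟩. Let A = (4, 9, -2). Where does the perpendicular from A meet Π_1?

Π_1: n·r = n·R gives -2x + 3y - 2z = -11.
Foot = A − λn with λ = (n·A − d)/|n|² = (23 − (-11))/17 = 2.
Foot = (4, 9, -2) − 2·(-2, 3, -2) = (8, 3, 2).

(8, 3, 2)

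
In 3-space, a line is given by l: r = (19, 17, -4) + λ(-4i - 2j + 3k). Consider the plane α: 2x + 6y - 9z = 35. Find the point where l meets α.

Substitute r = (19, 17, -4) + t(-4, -2, 3) into the plane: 176 + (-47)t = 35, so t = 3.
Intersection: (19, 17, -4) + 3·(-4, -2, 3) = (7, 11, 5).

(7, 11, 5)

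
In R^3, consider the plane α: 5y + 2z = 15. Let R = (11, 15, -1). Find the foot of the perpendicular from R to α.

(11, 5, -5)

Foot = R − λn with λ = (n·R − d)/|n|² = (73 − 15)/29 = 2.
Foot = (11, 15, -1) − 2·(0, 5, 2) = (11, 5, -5).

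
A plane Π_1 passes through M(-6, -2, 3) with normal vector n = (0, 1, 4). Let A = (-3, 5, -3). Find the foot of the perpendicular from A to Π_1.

(-3, 6, 1)

Π_1: n·r = n·M gives y + 4z = 10.
Foot = A − λn with λ = (n·A − d)/|n|² = (-7 − 10)/17 = -1.
Foot = (-3, 5, -3) − (-1)·(0, 1, 4) = (-3, 6, 1).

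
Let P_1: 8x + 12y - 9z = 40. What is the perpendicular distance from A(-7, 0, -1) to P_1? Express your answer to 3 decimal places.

n·A − d = (8)·(-7) + (12)·(0) + (-9)·(-1) − 40 = -87; |n| = √289.
Distance = |-87| / √289 = 87/√289 ≈ 5.118.

5.118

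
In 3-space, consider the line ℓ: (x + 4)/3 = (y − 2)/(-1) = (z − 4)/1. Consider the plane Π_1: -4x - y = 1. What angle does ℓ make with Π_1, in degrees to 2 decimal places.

ℓ has direction (3, -1, 1) through (-4, 2, 4).
sin θ = |n·v| / (|n||v|) = |-11| / (√17 · √11) = 0.80440.
θ ≈ 53.55°.

53.55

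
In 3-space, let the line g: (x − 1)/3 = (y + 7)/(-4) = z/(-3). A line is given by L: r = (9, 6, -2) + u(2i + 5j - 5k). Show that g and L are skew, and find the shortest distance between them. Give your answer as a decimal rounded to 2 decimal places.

8.19

g has direction (3, -4, -3) through (1, -7, 0).
Common perpendicular direction n = (3, -4, -3) × (2, 5, -5) = (35, 9, 23).
With w = (9, 6, -2) − (1, -7, 0) = (8, 13, -2), w · n = 351.
Since n ≠ 0 the lines are not parallel, and w · n = 351 ≠ 0 so they do not intersect; hence they are skew.
Distance = |w · n| / |n| = |351| / √1835 ≈ 8.19.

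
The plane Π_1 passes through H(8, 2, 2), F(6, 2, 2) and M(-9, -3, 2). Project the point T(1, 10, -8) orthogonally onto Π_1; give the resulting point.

HF = (-2, 0, 0), HM = (-17, -5, 0); a normal to Π_1 is HF × HM = (0, 0, 10).
Using H: Π_1 has equation 10z = 20.
Foot = T − λn with λ = (n·T − d)/|n|² = (-80 − 20)/100 = -1.
Foot = (1, 10, -8) − (-1)·(0, 0, 10) = (1, 10, 2).

(1, 10, 2)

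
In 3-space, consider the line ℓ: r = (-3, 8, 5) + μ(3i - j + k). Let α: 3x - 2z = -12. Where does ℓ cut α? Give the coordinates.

(0, 7, 6)

Substitute r = (-3, 8, 5) + t(3, -1, 1) into the plane: -19 + 7t = -12, so t = 1.
Intersection: (-3, 8, 5) + 1·(3, -1, 1) = (0, 7, 6).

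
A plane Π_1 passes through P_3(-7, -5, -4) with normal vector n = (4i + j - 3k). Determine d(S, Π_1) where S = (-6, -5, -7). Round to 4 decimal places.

2.5495

Π_1: n·r = n·P_3 gives 4x + y - 3z = -21.
n·S − d = (4)·(-6) + (1)·(-5) + (-3)·(-7) − (-21) = 13; |n| = √26.
Distance = |13| / √26 = 13/√26 ≈ 2.5495.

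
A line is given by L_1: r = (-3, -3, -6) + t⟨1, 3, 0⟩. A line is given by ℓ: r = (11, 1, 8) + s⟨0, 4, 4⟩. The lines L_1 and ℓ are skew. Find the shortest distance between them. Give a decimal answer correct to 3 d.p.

Common perpendicular direction n = (1, 3, 0) × (0, 4, 4) = (12, -4, 4).
With w = (11, 1, 8) − (-3, -3, -6) = (14, 4, 14), w · n = 208.
Distance = |w · n| / |n| = |208| / √176 ≈ 15.679.

15.679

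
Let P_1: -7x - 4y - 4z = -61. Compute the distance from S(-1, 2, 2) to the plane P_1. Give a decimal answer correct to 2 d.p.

5.78

n·S − d = (-7)·(-1) + (-4)·(2) + (-4)·(2) − (-61) = 52; |n| = √81.
Distance = |52| / √81 = 52/√81 ≈ 5.78.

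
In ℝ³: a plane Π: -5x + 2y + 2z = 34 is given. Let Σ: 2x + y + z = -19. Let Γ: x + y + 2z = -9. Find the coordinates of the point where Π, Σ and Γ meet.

Solving the 3×3 linear system -5x + 2y + 2z = 34, 2x + y + z = -19, x + y + 2z = -9 (e.g. by elimination or Cramer's rule, determinant = -9) gives (-8, -5, 2).

(-8, -5, 2)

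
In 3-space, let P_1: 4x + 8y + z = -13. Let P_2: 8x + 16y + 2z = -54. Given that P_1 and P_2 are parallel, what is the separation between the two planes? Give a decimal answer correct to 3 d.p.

Rescale P_2 by 1/2: 4x + 8y + z = -27. Then distance = |-13 − (-27)| / √81 ≈ 1.556.

1.556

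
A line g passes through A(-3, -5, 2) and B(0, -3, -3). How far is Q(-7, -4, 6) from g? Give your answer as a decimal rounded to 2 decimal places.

3.05

A direction vector for g is B − A = (3, 2, -5).
Taking (-3, -5, 2) on g with direction v = (3, 2, -5): w = Q − (-3, -5, 2) = (-4, 1, 4), and w × v = (-13, -8, -11).
Distance = |w × v| / |v| = √354 / √38 ≈ 3.05.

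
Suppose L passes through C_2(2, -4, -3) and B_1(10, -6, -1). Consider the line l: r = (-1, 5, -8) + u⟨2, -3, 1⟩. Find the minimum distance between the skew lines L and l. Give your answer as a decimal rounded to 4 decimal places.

2.5019

A direction vector for L is B_1 − C_2 = (8, -2, 2).
Common perpendicular direction n = (8, -2, 2) × (2, -3, 1) = (4, -4, -20).
With w = (-1, 5, -8) − (2, -4, -3) = (-3, 9, -5), w · n = 52.
Distance = |w · n| / |n| = |52| / √432 ≈ 2.5019.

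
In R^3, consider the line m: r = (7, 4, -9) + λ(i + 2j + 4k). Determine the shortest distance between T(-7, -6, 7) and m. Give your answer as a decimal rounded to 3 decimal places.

22.564

Taking (7, 4, -9) on m with direction v = (1, 2, 4): w = T − (7, 4, -9) = (-14, -10, 16), and w × v = (-72, 72, -18).
Distance = |w × v| / |v| = √10692 / √21 ≈ 22.564.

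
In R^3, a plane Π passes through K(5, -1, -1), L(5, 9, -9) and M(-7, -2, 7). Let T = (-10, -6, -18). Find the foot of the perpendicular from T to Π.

(-1, 6, -3)

KL = (0, 10, -8), KM = (-12, -1, 8); a normal to Π is KL × KM = (72, 96, 120).
Using K: Π has equation 72x + 96y + 120z = 144.
Foot = T − λn with λ = (n·T − d)/|n|² = (-3456 − 144)/28800 = -1/8.
Foot = (-10, -6, -18) − (-1/8)·(72, 96, 120) = (-1, 6, -3).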